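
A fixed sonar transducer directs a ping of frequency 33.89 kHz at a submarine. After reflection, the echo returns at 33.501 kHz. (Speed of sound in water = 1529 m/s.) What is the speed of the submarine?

8.8 m/s

Double Doppler shift off a moving reflector: f₂ = f₀ · (v + u)/(v − u) (u > 0 toward emitter).
Rearranging, u = v · (f₂ − f₀)/(f₂ + f₀) = 1529 × -0.389/67.391 ≈ -8.8 m/s.
So the submarine is moving at 8.8 m/s away from the emitter.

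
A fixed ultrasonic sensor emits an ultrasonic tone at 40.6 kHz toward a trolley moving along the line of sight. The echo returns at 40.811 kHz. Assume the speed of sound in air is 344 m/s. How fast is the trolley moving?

Double Doppler shift off a moving reflector: f₂ = f₀ · (v + u)/(v − u) (u > 0 toward emitter).
Rearranging, u = v · (f₂ − f₀)/(f₂ + f₀) = 344 × 0.211/81.411 ≈ 0.89 m/s.
So the trolley is moving at 0.89 m/s toward the emitter.

0.89 m/s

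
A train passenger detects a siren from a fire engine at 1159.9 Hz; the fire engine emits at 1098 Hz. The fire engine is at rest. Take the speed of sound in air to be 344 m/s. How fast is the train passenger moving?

f' > f, so the train passenger is approaching.
f' = f · (v + v_o)/v ⇒ v_o = v · |f'/f − 1|.
v_o = 344 × |1159.9/1098 − 1| = 344 × 0.05638 ≈ 19.4 m/s.

19.4 m/s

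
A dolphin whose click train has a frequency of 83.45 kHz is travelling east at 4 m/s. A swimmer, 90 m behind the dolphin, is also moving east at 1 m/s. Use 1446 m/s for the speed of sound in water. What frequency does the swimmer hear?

The swimmer is behind, so the dolphin is moving away from it while the swimmer is moving toward the dolphin.
With source receding and observer approaching, f' = f · (v + v_o)/(v + v_s).
f' = 83.45 × (1446 + 1)/(1446 + 4) = 83.45 × 1447/1450 ≈ 83.3 kHz.

83.3 kHz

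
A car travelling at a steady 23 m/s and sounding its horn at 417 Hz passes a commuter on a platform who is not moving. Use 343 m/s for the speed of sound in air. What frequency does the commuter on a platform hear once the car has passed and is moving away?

Receding: f₂ = f · v/(v + v_s) = 417 × 343/366 ≈ 391 Hz.

391 Hz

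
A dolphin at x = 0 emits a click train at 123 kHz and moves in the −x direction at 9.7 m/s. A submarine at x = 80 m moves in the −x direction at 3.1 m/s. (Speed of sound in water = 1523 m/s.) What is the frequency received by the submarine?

The observer lies on the +x side, so the source is heading away from the observer and the observer is heading toward the source.
Both move, so f' = f · (v + v_o)/(v + v_s).
f' = 123 × (1523 + 3.1)/(1523 + 9.7) = 123 × 1526.1/1532.7 ≈ 122.5 kHz.

122.5 kHz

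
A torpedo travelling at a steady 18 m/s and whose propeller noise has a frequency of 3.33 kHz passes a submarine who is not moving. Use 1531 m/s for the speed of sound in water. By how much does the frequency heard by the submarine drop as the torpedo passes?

Approaching: f₁ = f · v/(v − v_s) = 3.33 × 1531/1513 ≈ 3.3696 kHz.
Receding: f₂ = f · v/(v + v_s) = 3.33 × 1531/1549 ≈ 3.2913 kHz.
Drop: f₁ − f₂ = 2f·v·v_s/(v² − v_s²) = 2 × 3.33 × 1531 × 18/(1531² − 18²) ≈ 0.0783 kHz.

0.0783 kHz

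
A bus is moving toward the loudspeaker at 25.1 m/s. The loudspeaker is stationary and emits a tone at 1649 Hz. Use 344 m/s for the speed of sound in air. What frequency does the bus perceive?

1769 Hz

Moving observer, stationary source: f' = f · (v + v_o)/v.
f' = 1649 × (344 + 25.1)/344 = 1649 × 369.1/344 ≈ 1769 Hz.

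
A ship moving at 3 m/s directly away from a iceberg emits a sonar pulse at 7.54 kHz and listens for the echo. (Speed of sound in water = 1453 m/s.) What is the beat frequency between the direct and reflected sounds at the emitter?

The iceberg receives the sound from a moving source: f₁ = f₀ · v/(v + v_e) = 7.54 × 1453/1456 ≈ 7.5245 kHz.
On the return leg the ship is a moving observer: f₂ = f₁ · (v − v_e)/v = 7.5245 × 1450/1453 ≈ 7.5089 kHz.
Equivalently f₂ = f₀ · (v − v_e)/(v + v_e).
Beat against the emitted tone (with f₀ = 7540 Hz): |f₂ − f₀| = 2v_e·f₀/(v + v_e) = 2 × 3 × 7540/1456 ≈ 31.1 Hz.

31.1 Hz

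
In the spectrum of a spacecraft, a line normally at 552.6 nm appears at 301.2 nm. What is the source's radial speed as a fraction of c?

0.542c

λ'/λ₀ = 0.5451 < 1 (blueshift), so the source is approaching.
λ'/λ₀ = √((1 − β)/(1 + β)) for an approaching source ⇒ β = (1 − r²)/(1 + r²) with r = λ'/λ₀.
β = (1 − 0.2971)/(1 + 0.2971) ≈ 0.542.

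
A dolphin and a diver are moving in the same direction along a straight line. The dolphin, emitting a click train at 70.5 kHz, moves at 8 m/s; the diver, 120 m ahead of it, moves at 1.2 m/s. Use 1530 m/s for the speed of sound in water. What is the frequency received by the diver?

The diver is ahead, so the dolphin is moving toward it while the diver is moving away from the dolphin.
With source approaching and observer receding, f' = f · (v − v_o)/(v − v_s).
f' = 70.5 × (1530 − 1.2)/(1530 − 8) = 70.5 × 1528.8/1522 ≈ 70.8 kHz.

70.8 kHz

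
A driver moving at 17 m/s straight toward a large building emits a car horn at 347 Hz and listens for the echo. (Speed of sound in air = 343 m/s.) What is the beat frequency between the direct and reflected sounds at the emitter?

36.2 Hz

The large building receives the sound from a moving source: f₁ = f₀ · v/(v − v_e) = 347 × 343/326 ≈ 365.1 Hz.
On the return leg the driver is a moving observer: f₂ = f₁ · (v + v_e)/v = 365.1 × 360/343 ≈ 383.2 Hz.
Equivalently f₂ = f₀ · (v + v_e)/(v − v_e).
Beat against the emitted tone: |f₂ − f₀| = 2v_e·f₀/(v − v_e) = 2 × 17 × 347/326 ≈ 36.2 Hz.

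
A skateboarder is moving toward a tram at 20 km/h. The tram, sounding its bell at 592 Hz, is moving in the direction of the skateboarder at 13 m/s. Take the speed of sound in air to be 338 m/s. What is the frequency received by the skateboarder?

20 km/h = 5.556 m/s.
Both move, so f' = f · (v + v_o)/(v − v_s).
f' = 592 × (338 + 5.556)/(338 − 13) = 592 × 343.56/325 ≈ 626 Hz.

626 Hz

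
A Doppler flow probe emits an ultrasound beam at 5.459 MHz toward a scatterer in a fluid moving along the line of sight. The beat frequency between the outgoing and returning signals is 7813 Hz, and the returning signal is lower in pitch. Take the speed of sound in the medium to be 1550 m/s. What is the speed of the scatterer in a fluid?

Double Doppler shift off a moving reflector: f₂ = f₀ · (v + u)/(v − u) (u > 0 toward emitter).
Returning signal is lower, so f₂ = f₀ − Δf = 5459000 − 7813 = 5451187 Hz.
Rearranging, u = v · (f₂ − f₀)/(f₂ + f₀) = 1550 × -7813/10910187 ≈ -1.11 m/s.
So the scatterer in a fluid is moving at 1.11 m/s away from the emitter.

1.11 m/s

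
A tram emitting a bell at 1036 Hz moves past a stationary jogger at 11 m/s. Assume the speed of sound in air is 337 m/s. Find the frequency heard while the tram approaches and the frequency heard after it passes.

Approaching: f₁ = f · v/(v − v_s) = 1036 × 337/326 ≈ 1071 Hz.
Receding: f₂ = f · v/(v + v_s) = 1036 × 337/348 ≈ 1003 Hz.

1071 Hz approaching; 1003 Hz receding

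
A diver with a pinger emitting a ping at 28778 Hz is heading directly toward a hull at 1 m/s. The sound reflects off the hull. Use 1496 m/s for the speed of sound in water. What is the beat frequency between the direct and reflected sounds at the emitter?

38.5 Hz

The hull receives the sound from a moving source: f₁ = f₀ · v/(v − v_e) = 28778 × 1496/1495 ≈ 28797.2 Hz.
On the return leg the diver with a pinger is a moving observer: f₂ = f₁ · (v + v_e)/v = 28797.2 × 1497/1496 ≈ 28816.5 Hz.
Equivalently f₂ = f₀ · (v + v_e)/(v − v_e).
Beat against the emitted tone: |f₂ − f₀| = 2v_e·f₀/(v − v_e) = 2 × 1 × 28778/1495 ≈ 38.5 Hz.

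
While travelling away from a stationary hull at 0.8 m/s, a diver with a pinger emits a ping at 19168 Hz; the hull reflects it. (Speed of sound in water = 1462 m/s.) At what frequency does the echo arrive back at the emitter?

The hull receives the sound from a moving source: f₁ = f₀ · v/(v + v_e) = 19168 × 1462/1462.8 ≈ 19158 Hz.
On the return leg the diver with a pinger is a moving observer: f₂ = f₁ · (v − v_e)/v = 19158 × 1461.2/1462 ≈ 19147 Hz.

19147 Hz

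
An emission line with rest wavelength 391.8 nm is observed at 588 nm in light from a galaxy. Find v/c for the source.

0.385c

λ'/λ₀ = 1.5008 > 1 (redshift), so the source is receding.
λ'/λ₀ = √((1 + β)/(1 − β)) for a receding source ⇒ β = (r² − 1)/(r² + 1) with r = λ'/λ₀.
β = (2.2523 − 1)/(2.2523 + 1) ≈ 0.385.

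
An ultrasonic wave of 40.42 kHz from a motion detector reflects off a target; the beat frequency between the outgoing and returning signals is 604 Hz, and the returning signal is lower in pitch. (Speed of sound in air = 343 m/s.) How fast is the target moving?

Double Doppler shift off a moving reflector: f₂ = f₀ · (v + u)/(v − u) (u > 0 toward emitter).
Returning signal is lower, so f₂ = f₀ − Δf = 40420 − 604 = 39816 Hz.
Rearranging, u = v · (f₂ − f₀)/(f₂ + f₀) = 343 × -604/80236 ≈ -2.58 m/s.
So the target is moving at 2.58 m/s away from the emitter.

2.58 m/s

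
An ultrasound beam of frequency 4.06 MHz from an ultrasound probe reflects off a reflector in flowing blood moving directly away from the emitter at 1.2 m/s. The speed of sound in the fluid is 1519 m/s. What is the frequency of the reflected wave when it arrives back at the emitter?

The reflector in flowing blood first receives the wave as a moving observer: f₁ = f₀ · (v − u)/v = 4.06 × (1519 − 1.2)/1519 ≈ 4.057 MHz.
The reflection then acts as a moving source: f₂ = f₁ · v/(v + u) ≈ 4.054 MHz.
Equivalently f₂ = f₀ · (v − u)/(v + u).

4.054 MHz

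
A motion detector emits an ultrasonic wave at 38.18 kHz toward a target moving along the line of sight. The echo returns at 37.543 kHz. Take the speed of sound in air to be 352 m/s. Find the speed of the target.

Double Doppler shift off a moving reflector: f₂ = f₀ · (v + u)/(v − u) (u > 0 toward emitter).
Rearranging, u = v · (f₂ − f₀)/(f₂ + f₀) = 352 × -0.637/75.723 ≈ -2.96 m/s.
So the target is moving at 2.96 m/s away from the emitter.

2.96 m/s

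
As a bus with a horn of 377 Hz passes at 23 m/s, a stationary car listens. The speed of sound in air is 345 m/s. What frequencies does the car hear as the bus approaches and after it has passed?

Approaching: f₁ = f · v/(v − v_s) = 377 × 345/322 ≈ 404 Hz.
Receding: f₂ = f · v/(v + v_s) = 377 × 345/368 ≈ 353 Hz.

404 Hz approaching; 353 Hz receding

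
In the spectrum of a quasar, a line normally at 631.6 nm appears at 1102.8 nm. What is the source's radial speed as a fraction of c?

λ'/λ₀ = 1.7460 > 1 (redshift), so the source is receding.
λ'/λ₀ = √((1 + β)/(1 − β)) for a receding source ⇒ β = (r² − 1)/(r² + 1) with r = λ'/λ₀.
β = (3.0487 − 1)/(3.0487 + 1) ≈ 0.506.

0.506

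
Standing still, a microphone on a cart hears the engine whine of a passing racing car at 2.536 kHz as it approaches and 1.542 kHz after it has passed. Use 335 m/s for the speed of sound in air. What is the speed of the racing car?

f₁/f₂ = (v + v_s)/(v − v_s), so v_s = v · (f₁ − f₂)/(f₁ + f₂).
v_s = 335 × (2.536 − 1.542)/(2.536 + 1.542) = 335 × 0.994/4.078 ≈ 82 m/s.

82 m/s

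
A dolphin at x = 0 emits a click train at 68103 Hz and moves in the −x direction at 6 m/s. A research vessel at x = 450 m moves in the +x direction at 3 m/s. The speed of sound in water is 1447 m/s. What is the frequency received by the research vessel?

The observer lies on the +x side, so the source is heading away from the observer and the observer is heading away from the source.
General Doppler shift: f' = f · (v − v_o)/(v + v_s).
f' = 68103 × (1447 − 3)/(1447 + 6) = 68103 × 1444/1453 ≈ 67681 Hz.

67681 Hz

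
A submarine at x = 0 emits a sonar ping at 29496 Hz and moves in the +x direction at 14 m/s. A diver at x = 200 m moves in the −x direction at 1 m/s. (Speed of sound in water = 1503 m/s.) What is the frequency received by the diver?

The observer lies on the +x side, so the source is heading toward the observer and the observer is heading toward the source.
General Doppler shift: f' = f · (v + v_o)/(v − v_s).
f' = 29496 × (1503 + 1)/(1503 − 14) = 29496 × 1504/1489 ≈ 29793 Hz.

29793 Hz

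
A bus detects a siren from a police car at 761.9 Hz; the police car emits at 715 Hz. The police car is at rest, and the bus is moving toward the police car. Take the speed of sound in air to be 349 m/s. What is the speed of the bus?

f' = f · (v + v_o)/v ⇒ v_o = v · |f'/f − 1|.
v_o = 349 × |761.9/715 − 1| = 349 × 0.06559 ≈ 22.9 m/s.

22.9 m/s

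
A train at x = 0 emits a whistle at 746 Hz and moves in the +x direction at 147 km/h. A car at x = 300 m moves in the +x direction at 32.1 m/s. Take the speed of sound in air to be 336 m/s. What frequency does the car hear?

147 km/h = 40.83 m/s.
The observer lies on the +x side, so the source is heading toward the observer and the observer is heading away from the source.
Both move, so f' = f · (v − v_o)/(v − v_s).
f' = 746 × (336 − 32.1)/(336 − 40.83) = 746 × 303.9/295.17 ≈ 768 Hz.

768 Hz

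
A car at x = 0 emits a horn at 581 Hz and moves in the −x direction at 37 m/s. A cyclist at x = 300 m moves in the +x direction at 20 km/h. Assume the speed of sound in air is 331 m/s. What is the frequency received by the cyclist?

20 km/h = 5.556 m/s.
The observer lies on the +x side, so the source is heading away from the observer and the observer is heading away from the source.
Both move, so f' = f · (v − v_o)/(v + v_s).
f' = 581 × (331 − 5.556)/(331 + 37) = 581 × 325.44/368 ≈ 514 Hz.

514 Hz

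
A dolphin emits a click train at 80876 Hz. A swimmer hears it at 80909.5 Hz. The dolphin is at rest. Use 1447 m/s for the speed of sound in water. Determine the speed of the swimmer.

0.60 m/s

f' > f, so the swimmer is approaching.
f' = f · (v + v_o)/v ⇒ v_o = v · |f'/f − 1|.
v_o = 1447 × |80909.5/80876 − 1| = 1447 × 0.0004142 ≈ 0.60 m/s.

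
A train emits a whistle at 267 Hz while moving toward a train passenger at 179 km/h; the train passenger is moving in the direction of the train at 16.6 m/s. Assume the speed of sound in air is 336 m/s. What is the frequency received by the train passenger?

329 Hz

179 km/h = 49.72 m/s.
General Doppler shift: f' = f · (v + v_o)/(v − v_s).
f' = 267 × (336 + 16.6)/(336 − 49.72) = 267 × 352.6/286.28 ≈ 329 Hz.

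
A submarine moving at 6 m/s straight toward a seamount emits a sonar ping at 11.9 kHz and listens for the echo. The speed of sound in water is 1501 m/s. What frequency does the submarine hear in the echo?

The seamount receives the sound from a moving source: f₁ = f₀ · v/(v − v_e) = 11.9 × 1501/1495 ≈ 11.95 kHz.
On the return leg the submarine is a moving observer: f₂ = f₁ · (v + v_e)/v = 11.95 × 1507/1501 ≈ 12.00 kHz.
Equivalently f₂ = f₀ · (v + v_e)/(v − v_e).

12.00 kHz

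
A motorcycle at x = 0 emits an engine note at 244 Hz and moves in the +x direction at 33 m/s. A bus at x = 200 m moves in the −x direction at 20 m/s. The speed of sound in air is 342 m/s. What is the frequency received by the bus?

286 Hz

The observer lies on the +x side, so the source is heading toward the observer and the observer is heading toward the source.
General Doppler shift: f' = f · (v + v_o)/(v − v_s).
f' = 244 × (342 + 20)/(342 − 33) = 244 × 362/309 ≈ 286 Hz.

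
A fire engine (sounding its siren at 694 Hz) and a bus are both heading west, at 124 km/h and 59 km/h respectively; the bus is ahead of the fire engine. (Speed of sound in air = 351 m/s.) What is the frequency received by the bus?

734 Hz

124 km/h = 34.44 m/s; 59 km/h = 16.39 m/s.
The bus is ahead, so the fire engine is moving toward it while the bus is moving away from the fire engine.
General Doppler shift: f' = f · (v − v_o)/(v − v_s).
f' = 694 × (351 − 16.39)/(351 − 34.44) = 694 × 334.61/316.56 ≈ 734 Hz.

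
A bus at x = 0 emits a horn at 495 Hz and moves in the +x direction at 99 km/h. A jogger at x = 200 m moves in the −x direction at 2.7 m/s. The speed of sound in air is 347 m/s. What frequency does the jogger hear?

99 km/h = 27.5 m/s.
The observer lies on the +x side, so the source is heading toward the observer and the observer is heading toward the source.
General Doppler shift: f' = f · (v + v_o)/(v − v_s).
f' = 495 × (347 + 2.7)/(347 − 27.5) = 495 × 349.7/319.5 ≈ 542 Hz.

542 Hz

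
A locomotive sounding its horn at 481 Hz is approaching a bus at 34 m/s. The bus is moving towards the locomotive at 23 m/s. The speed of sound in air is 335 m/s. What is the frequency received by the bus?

Both move, so f' = f · (v + v_o)/(v − v_s).
f' = 481 × (335 + 23)/(335 − 34) = 481 × 358/301 ≈ 572 Hz.

572 Hz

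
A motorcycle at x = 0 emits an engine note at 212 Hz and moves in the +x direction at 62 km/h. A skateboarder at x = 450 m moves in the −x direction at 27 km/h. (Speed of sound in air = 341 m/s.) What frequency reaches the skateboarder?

62 km/h = 17.22 m/s; 27 km/h = 7.5 m/s.
The observer lies on the +x side, so the source is heading toward the observer and the observer is heading toward the source.
Both move, so f' = f · (v + v_o)/(v − v_s).
f' = 212 × (341 + 7.5)/(341 − 17.22) = 212 × 348.5/323.78 ≈ 228 Hz.

228 Hz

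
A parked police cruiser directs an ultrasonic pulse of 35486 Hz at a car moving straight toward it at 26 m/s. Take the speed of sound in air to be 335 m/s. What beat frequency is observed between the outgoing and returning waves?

The car first receives the wave as a moving observer: f₁ = f₀ · (v + u)/v = 35486 × (335 + 26)/335 ≈ 38240 Hz.
The reflection then acts as a moving source: f₂ = f₁ · v/(v − u) ≈ 41458 Hz.
Beat frequency: |f₂ − f₀| = 2u·f₀/(v − u) = 2 × 26 × 35486/309 ≈ 5972 Hz.

5972 Hz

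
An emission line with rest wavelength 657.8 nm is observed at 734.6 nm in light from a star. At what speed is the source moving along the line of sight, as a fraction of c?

λ'/λ₀ = 1.1168 > 1 (redshift), so the source is receding.
λ'/λ₀ = √((1 + β)/(1 − β)) for a receding source ⇒ β = (r² − 1)/(r² + 1) with r = λ'/λ₀.
β = (1.2471 − 1)/(1.2471 + 1) ≈ 0.110.

0.110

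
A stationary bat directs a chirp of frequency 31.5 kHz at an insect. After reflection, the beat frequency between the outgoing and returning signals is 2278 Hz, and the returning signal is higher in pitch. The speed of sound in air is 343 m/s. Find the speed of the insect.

Double Doppler shift off a moving reflector: f₂ = f₀ · (v + u)/(v − u) (u > 0 toward emitter).
Returning signal is higher, so f₂ = f₀ + Δf = 31500 + 2278 = 33778 Hz.
Rearranging, u = v · (f₂ − f₀)/(f₂ + f₀) = 343 × 2278/65278 ≈ 12.0 m/s.
So the insect is moving at 12.0 m/s toward the emitter.

12.0 m/s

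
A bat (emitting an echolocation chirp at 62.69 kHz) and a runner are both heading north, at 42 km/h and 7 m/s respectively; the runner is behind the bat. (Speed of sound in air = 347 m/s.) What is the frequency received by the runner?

42 km/h = 11.67 m/s.
The runner is behind, so the bat is moving away from it while the runner is moving toward the bat.
General Doppler shift: f' = f · (v + v_o)/(v + v_s).
f' = 62.69 × (347 + 7)/(347 + 11.67) = 62.69 × 354/358.67 ≈ 61.9 kHz.

61.9 kHz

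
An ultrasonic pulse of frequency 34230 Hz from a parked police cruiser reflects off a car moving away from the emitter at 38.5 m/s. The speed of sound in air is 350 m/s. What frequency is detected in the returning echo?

At the car (a moving observer), f₁ = f₀ · (v − u)/v = 34230 × 311.5/350 ≈ 30465 Hz.
On reflection it acts as a source moving away from the stationary detector: f₂ = f₁ · v/(v + u) = 30465 × 350/388.5 ≈ 27446 Hz.

27446 Hz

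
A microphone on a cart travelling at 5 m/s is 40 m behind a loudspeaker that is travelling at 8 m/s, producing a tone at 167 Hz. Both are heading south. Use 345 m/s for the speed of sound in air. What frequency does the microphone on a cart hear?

166 Hz

The microphone on a cart is behind, so the loudspeaker is moving away from it while the microphone on a cart is moving toward the loudspeaker.
With source receding and observer approaching, f' = f · (v + v_o)/(v + v_s).
f' = 167 × (345 + 5)/(345 + 8) = 167 × 350/353 ≈ 166 Hz.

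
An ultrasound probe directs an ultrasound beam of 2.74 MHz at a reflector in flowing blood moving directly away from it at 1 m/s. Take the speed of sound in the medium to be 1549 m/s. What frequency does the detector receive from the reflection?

At the reflector in flowing blood (a moving observer), f₁ = f₀ · (v − u)/v = 2.74 × 1548/1549 ≈ 2.738 MHz.
On reflection it acts as a source moving away from the stationary detector: f₂ = f₁ · v/(v + u) = 2.738 × 1549/1550 ≈ 2.736 MHz.
Equivalently f₂ = f₀ · (v − u)/(v + u).

2.736 MHz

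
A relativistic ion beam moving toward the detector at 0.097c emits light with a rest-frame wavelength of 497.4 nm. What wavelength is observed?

451.3 nm

Relativistic Doppler for wavelength: λ' = λ₀ · √((1 − β)/(1 + β)).
λ' = 497.4 × √(0.9030/1.0970) = 497.4 × 0.90728 ≈ 451.3 nm.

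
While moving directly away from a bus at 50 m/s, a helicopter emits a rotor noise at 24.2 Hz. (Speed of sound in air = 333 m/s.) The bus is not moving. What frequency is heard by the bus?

21.0 Hz

Only the source moves, away from the listener, so f' = f · v/(v + v_s).
f' = 24.2 × 333/(333 + 50) = 24.2 × 333/383 ≈ 21.0 Hz.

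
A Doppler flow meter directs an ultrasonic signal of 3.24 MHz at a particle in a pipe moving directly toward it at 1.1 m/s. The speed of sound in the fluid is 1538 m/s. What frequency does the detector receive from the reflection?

3.245 MHz

The particle in a pipe first receives the wave as a moving observer: f₁ = f₀ · (v + u)/v = 3.24 × (1538 + 1.1)/1538 ≈ 3.242 MHz.
The reflection then acts as a moving source: f₂ = f₁ · v/(v − u) ≈ 3.245 MHz.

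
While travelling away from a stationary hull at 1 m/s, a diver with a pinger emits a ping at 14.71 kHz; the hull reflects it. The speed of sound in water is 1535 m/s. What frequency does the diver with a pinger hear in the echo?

The hull receives the sound from a moving source: f₁ = f₀ · v/(v + v_e) = 14.71 × 1535/1536 ≈ 14.70 kHz.
On the return leg the diver with a pinger is a moving observer: f₂ = f₁ · (v − v_e)/v = 14.70 × 1534/1535 ≈ 14.69 kHz.

14.69 kHz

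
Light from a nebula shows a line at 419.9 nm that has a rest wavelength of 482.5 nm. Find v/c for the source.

λ'/λ₀ = 0.8703 < 1 (blueshift), so the source is approaching.
λ'/λ₀ = √((1 − β)/(1 + β)) for an approaching source ⇒ β = (1 − r²)/(1 + r²) with r = λ'/λ₀.
β = (1 − 0.7574)/(1 + 0.7574) ≈ 0.138.

0.138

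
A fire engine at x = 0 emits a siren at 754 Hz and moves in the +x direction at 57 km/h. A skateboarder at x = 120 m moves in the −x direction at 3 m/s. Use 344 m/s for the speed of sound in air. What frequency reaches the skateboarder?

797 Hz

57 km/h = 15.83 m/s.
The observer lies on the +x side, so the source is heading toward the observer and the observer is heading toward the source.
General Doppler shift: f' = f · (v + v_o)/(v − v_s).
f' = 754 × (344 + 3)/(344 − 15.83) = 754 × 347/328.17 ≈ 797 Hz.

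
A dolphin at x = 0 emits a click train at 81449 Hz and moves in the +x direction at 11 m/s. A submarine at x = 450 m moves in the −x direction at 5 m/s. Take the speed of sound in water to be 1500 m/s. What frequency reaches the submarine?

The observer lies on the +x side, so the source is heading toward the observer and the observer is heading toward the source.
With source approaching and observer approaching, f' = f · (v + v_o)/(v − v_s).
f' = 81449 × (1500 + 5)/(1500 − 11) = 81449 × 1505/1489 ≈ 82324 Hz.

82324 Hz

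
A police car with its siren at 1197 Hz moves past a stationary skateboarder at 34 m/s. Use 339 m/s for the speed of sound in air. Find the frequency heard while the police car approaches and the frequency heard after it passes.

1330 Hz approaching; 1088 Hz receding

Approaching: f₁ = f · v/(v − v_s) = 1197 × 339/305 ≈ 1330 Hz.
Receding: f₂ = f · v/(v + v_s) = 1197 × 339/373 ≈ 1088 Hz.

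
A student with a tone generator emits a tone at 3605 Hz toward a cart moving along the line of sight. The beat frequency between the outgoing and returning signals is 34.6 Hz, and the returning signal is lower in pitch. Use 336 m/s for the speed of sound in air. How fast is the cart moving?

1.62 m/s

Double Doppler shift off a moving reflector: f₂ = f₀ · (v + u)/(v − u) (u > 0 toward emitter).
Returning signal is lower, so f₂ = f₀ − Δf = 3605 − 34.6 = 3570.4 Hz.
Rearranging, u = v · (f₂ − f₀)/(f₂ + f₀) = 336 × -34.6/7175.4 ≈ -1.62 m/s.
So the cart is moving at 1.62 m/s away from the emitter.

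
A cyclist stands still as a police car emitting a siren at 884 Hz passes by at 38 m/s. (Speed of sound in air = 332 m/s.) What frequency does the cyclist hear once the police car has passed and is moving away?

793 Hz

Receding: f₂ = f · v/(v + v_s) = 884 × 332/370 ≈ 793 Hz.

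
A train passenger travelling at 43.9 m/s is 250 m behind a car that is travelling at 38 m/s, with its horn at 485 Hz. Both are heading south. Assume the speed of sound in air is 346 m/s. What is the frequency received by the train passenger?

492 Hz

The train passenger is behind, so the car is moving away from it while the train passenger is moving toward the car.
General Doppler shift: f' = f · (v + v_o)/(v + v_s).
f' = 485 × (346 + 43.9)/(346 + 38) = 485 × 389.9/384 ≈ 492 Hz.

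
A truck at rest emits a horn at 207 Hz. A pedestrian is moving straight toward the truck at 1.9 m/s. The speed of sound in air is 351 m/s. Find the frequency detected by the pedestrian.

208 Hz

Moving observer, stationary source: f' = f · (v + v_o)/v.
f' = 207 × (351 + 1.9)/351 = 207 × 352.9/351 ≈ 208 Hz.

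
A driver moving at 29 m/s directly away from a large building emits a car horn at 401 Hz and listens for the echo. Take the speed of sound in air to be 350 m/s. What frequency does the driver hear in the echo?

The large building receives the sound from a moving source: f₁ = f₀ · v/(v + v_e) = 401 × 350/379 ≈ 370 Hz.
On the return leg the driver is a moving observer: f₂ = f₁ · (v − v_e)/v = 370 × 321/350 ≈ 340 Hz.
Equivalently f₂ = f₀ · (v − v_e)/(v + v_e).

340 Hz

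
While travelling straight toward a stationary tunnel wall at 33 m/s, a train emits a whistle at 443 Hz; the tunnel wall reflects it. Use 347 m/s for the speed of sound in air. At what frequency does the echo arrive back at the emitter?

The tunnel wall receives the sound from a moving source: f₁ = f₀ · v/(v − v_e) = 443 × 347/314 ≈ 490 Hz.
On the return leg the train is a moving observer: f₂ = f₁ · (v + v_e)/v = 490 × 380/347 ≈ 536 Hz.
Equivalently f₂ = f₀ · (v + v_e)/(v − v_e).

536 Hz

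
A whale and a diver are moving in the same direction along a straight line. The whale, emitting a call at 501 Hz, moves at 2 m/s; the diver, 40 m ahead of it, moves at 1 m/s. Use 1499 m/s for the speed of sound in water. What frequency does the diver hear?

The diver is ahead, so the whale is moving toward it while the diver is moving away from the whale.
General Doppler shift: f' = f · (v − v_o)/(v − v_s).
f' = 501 × (1499 − 1)/(1499 − 2) = 501 × 1498/1497 ≈ 501 Hz.

501 Hz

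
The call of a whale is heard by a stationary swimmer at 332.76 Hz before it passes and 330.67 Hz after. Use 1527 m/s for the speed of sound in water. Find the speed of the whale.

4.8 m/s

f₁/f₂ = (v + v_s)/(v − v_s), so v_s = v · (f₁ − f₂)/(f₁ + f₂).
v_s = 1527 × (332.76 − 330.67)/(332.76 + 330.67) = 1527 × 2.09/663.43 ≈ 4.8 m/s.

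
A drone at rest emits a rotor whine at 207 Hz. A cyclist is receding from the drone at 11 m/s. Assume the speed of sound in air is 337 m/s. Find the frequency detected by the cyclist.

200 Hz

Only the observer moves, away from the source, so f' = f · (v − v_o)/v.
f' = 207 × (337 − 11)/337 = 207 × 326/337 ≈ 200 Hz.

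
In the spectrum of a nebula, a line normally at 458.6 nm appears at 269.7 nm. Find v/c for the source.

0.486

λ'/λ₀ = 0.5881 < 1 (blueshift), so the source is approaching.
λ'/λ₀ = √((1 − β)/(1 + β)) for an approaching source ⇒ β = (1 − r²)/(1 + r²) with r = λ'/λ₀.
β = (1 − 0.3459)/(1 + 0.3459) ≈ 0.486.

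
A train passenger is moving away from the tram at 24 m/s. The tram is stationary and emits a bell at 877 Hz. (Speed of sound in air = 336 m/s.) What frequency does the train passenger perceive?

814 Hz

Only the observer moves, away from the source, so f' = f · (v − v_o)/v.
f' = 877 × (336 − 24)/336 = 877 × 312/336 ≈ 814 Hz.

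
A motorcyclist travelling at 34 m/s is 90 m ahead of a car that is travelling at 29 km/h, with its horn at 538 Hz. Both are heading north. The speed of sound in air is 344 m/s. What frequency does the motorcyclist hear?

496 Hz

29 km/h = 8.056 m/s.
The motorcyclist is ahead, so the car is moving toward it while the motorcyclist is moving away from the car.
General Doppler shift: f' = f · (v − v_o)/(v − v_s).
f' = 538 × (344 − 34)/(344 − 8.056) = 538 × 310/335.94 ≈ 496 Hz.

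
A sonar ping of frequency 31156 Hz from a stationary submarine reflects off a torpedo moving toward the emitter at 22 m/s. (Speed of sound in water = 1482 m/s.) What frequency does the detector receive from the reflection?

32095 Hz

At the torpedo (a moving observer), f₁ = f₀ · (v + u)/v = 31156 × 1504/1482 ≈ 31619 Hz.
On reflection it acts as a source moving toward the stationary detector: f₂ = f₁ · v/(v − u) = 31619 × 1482/1460 ≈ 32095 Hz.
Equivalently f₂ = f₀ · (v + u)/(v − u).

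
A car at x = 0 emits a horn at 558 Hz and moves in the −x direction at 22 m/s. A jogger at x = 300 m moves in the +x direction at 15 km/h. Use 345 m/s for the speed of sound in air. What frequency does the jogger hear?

518 Hz

15 km/h = 4.167 m/s.
The observer lies on the +x side, so the source is heading away from the observer and the observer is heading away from the source.
General Doppler shift: f' = f · (v − v_o)/(v + v_s).
f' = 558 × (345 − 4.167)/(345 + 22) = 558 × 340.83/367 ≈ 518 Hz.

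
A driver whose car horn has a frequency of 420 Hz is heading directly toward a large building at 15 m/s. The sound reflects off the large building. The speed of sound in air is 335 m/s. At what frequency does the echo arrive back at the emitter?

The large building receives the sound from a moving source: f₁ = f₀ · v/(v − v_e) = 420 × 335/320 ≈ 440 Hz.
On the return leg the driver is a moving observer: f₂ = f₁ · (v + v_e)/v = 440 × 350/335 ≈ 459 Hz.
Equivalently f₂ = f₀ · (v + v_e)/(v − v_e).

459 Hz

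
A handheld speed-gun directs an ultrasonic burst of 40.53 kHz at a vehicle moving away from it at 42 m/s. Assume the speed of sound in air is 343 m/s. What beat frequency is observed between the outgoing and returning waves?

8843 Hz

The vehicle first receives the wave as a moving observer: f₁ = f₀ · (v − u)/v = 40.53 × (343 − 42)/343 ≈ 35.57 kHz.
The reflection then acts as a moving source: f₂ = f₁ · v/(v + u) ≈ 31.69 kHz.
Equivalently f₂ = f₀ · (v − u)/(v + u).
Beat frequency (with f₀ = 40530 Hz): |f₂ − f₀| = 2u·f₀/(v + u) = 2 × 42 × 40530/385 ≈ 8843 Hz.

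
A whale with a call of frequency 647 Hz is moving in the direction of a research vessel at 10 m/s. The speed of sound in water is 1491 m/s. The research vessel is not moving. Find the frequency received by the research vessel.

651 Hz

Only the source moves, toward the listener, so f' = f · v/(v − v_s).
f' = 647 × 1491/(1491 − 10) = 647 × 1491/1481 ≈ 651 Hz.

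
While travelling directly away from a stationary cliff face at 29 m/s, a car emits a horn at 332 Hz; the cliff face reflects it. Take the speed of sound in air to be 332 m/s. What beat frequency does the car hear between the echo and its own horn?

The cliff face receives the sound from a moving source: f₁ = f₀ · v/(v + v_e) = 332 × 332/361 ≈ 305.3 Hz.
On the return leg the car is a moving observer: f₂ = f₁ · (v − v_e)/v = 305.3 × 303/332 ≈ 278.7 Hz.
Equivalently f₂ = f₀ · (v − v_e)/(v + v_e).
Beat against the emitted tone: |f₂ − f₀| = 2v_e·f₀/(v + v_e) = 2 × 29 × 332/361 ≈ 53.3 Hz.

53.3 Hz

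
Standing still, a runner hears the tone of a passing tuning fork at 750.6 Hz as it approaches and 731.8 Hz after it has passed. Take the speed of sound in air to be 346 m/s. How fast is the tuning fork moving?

4.4 m/s

f₁/f₂ = (v + v_s)/(v − v_s), so v_s = v · (f₁ − f₂)/(f₁ + f₂).
v_s = 346 × (750.6 − 731.8)/(750.6 + 731.8) = 346 × 18.8/1482.4 ≈ 4.4 m/s.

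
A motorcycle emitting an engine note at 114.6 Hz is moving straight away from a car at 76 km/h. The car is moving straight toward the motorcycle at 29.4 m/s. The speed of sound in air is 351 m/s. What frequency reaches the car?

117 Hz

76 km/h = 21.11 m/s.
General Doppler shift: f' = f · (v + v_o)/(v + v_s).
f' = 114.6 × (351 + 29.4)/(351 + 21.11) = 114.6 × 380.4/372.11 ≈ 117 Hz.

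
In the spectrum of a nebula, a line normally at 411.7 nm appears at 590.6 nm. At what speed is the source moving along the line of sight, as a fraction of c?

0.346

λ'/λ₀ = 1.4345 > 1 (redshift), so the source is receding.
λ'/λ₀ = √((1 + β)/(1 − β)) for a receding source ⇒ β = (r² − 1)/(r² + 1) with r = λ'/λ₀.
β = (2.0579 − 1)/(2.0579 + 1) ≈ 0.346.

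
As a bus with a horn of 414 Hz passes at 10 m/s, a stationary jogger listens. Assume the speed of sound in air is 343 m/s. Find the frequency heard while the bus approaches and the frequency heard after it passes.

426 Hz approaching; 402 Hz receding

Approaching: f₁ = f · v/(v − v_s) = 414 × 343/333 ≈ 426 Hz.
Receding: f₂ = f · v/(v + v_s) = 414 × 343/353 ≈ 402 Hz.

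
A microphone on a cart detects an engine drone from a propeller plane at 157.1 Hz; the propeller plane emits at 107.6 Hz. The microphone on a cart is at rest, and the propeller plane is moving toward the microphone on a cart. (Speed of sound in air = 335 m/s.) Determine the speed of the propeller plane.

f' = f · v/(v − v_s) ⇒ v_s = v · |1 − f/f'|.
v_s = 335 × |1 − 107.6/157.1| = 335 × 0.3151 ≈ 106 m/s.

106 m/s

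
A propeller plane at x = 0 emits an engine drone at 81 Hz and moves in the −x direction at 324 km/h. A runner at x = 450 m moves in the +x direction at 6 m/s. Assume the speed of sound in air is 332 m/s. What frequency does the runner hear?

63 Hz

324 km/h = 90 m/s.
The observer lies on the +x side, so the source is heading away from the observer and the observer is heading away from the source.
General Doppler shift: f' = f · (v − v_o)/(v + v_s).
f' = 81 × (332 − 6)/(332 + 90) = 81 × 326/422 ≈ 63 Hz.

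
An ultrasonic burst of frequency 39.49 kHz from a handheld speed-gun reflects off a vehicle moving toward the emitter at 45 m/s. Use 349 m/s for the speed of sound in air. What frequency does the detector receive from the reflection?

51.2 kHz

The vehicle first receives the wave as a moving observer: f₁ = f₀ · (v + u)/v = 39.49 × (349 + 45)/349 ≈ 44.6 kHz.
The reflection then acts as a moving source: f₂ = f₁ · v/(v − u) ≈ 51.2 kHz.
Equivalently f₂ = f₀ · (v + u)/(v − u).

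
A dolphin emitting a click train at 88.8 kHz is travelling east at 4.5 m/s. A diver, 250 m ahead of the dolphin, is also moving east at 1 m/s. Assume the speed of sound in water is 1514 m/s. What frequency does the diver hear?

The diver is ahead, so the dolphin is moving toward it while the diver is moving away from the dolphin.
With source approaching and observer receding, f' = f · (v − v_o)/(v − v_s).
f' = 88.8 × (1514 − 1)/(1514 − 4.5) = 88.8 × 1513/1509.5 ≈ 89.0 kHz.

89.0 kHz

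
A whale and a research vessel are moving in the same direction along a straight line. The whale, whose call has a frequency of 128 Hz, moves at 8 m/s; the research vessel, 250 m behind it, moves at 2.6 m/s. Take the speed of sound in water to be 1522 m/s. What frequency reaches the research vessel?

128 Hz

The research vessel is behind, so the whale is moving away from it while the research vessel is moving toward the whale.
General Doppler shift: f' = f · (v + v_o)/(v + v_s).
f' = 128 × (1522 + 2.6)/(1522 + 8) = 128 × 1524.6/1530 ≈ 128 Hz.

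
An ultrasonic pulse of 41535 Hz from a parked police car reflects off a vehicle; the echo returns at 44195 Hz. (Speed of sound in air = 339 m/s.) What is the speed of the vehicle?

10.5 m/s

Double Doppler shift off a moving reflector: f₂ = f₀ · (v + u)/(v − u) (u > 0 toward emitter).
Rearranging, u = v · (f₂ − f₀)/(f₂ + f₀) = 339 × 2660/85730 ≈ 10.5 m/s.
So the vehicle is moving at 10.5 m/s toward the emitter.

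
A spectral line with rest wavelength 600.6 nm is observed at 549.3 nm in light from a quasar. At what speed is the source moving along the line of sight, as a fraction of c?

λ'/λ₀ = 0.9146 < 1 (blueshift), so the source is approaching.
λ'/λ₀ = √((1 − β)/(1 + β)) for an approaching source ⇒ β = (1 − r²)/(1 + r²) with r = λ'/λ₀.
β = (1 − 0.8365)/(1 + 0.8365) ≈ 0.089.

0.089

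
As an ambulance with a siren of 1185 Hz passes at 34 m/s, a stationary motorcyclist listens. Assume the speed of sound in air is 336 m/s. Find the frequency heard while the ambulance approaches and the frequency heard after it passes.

1318 Hz approaching; 1076 Hz receding

Approaching: f₁ = f · v/(v − v_s) = 1185 × 336/302 ≈ 1318 Hz.
Receding: f₂ = f · v/(v + v_s) = 1185 × 336/370 ≈ 1076 Hz.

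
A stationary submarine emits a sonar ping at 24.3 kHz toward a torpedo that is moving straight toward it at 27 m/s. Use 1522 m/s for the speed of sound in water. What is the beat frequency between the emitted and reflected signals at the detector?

878 Hz

The torpedo first receives the wave as a moving observer: f₁ = f₀ · (v + u)/v = 24.3 × (1522 + 27)/1522 ≈ 24.731 kHz.
The reflection then acts as a moving source: f₂ = f₁ · v/(v − u) ≈ 25.178 kHz.
Equivalently f₂ = f₀ · (v + u)/(v − u).
Beat frequency (with f₀ = 24300 Hz): |f₂ − f₀| = 2u·f₀/(v − u) = 2 × 27 × 24300/1495 ≈ 878 Hz.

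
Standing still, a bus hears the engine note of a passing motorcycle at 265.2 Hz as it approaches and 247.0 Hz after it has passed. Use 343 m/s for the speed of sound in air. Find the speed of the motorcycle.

f₁/f₂ = (v + v_s)/(v − v_s), so v_s = v · (f₁ − f₂)/(f₁ + f₂).
v_s = 343 × (265.2 − 247.0)/(265.2 + 247.0) = 343 × 18.2/512.2 ≈ 12.2 m/s.

12.2 m/s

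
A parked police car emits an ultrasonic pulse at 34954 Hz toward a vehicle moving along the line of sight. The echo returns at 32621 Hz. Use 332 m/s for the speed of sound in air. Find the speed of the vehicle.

Double Doppler shift off a moving reflector: f₂ = f₀ · (v + u)/(v − u) (u > 0 toward emitter).
Rearranging, u = v · (f₂ − f₀)/(f₂ + f₀) = 332 × -2333/67575 ≈ -11.5 m/s.
So the vehicle is moving at 11.5 m/s away from the emitter.

11.5 m/s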